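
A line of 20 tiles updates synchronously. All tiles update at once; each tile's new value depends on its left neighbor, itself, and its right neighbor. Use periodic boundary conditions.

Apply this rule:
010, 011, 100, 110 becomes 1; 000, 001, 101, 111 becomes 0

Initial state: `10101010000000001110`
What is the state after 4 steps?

10101010111000001010

step 1: 10101011000000001010
step 2: 10101011100000001010
step 3: 10101010110000001010
step 4: 10101010111000001010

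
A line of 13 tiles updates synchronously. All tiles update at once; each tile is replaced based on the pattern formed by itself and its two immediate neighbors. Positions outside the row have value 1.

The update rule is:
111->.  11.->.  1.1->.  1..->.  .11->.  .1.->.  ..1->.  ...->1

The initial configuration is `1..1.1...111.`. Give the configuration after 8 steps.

.11111...111.

step 1: .......1.....
step 2: .11111...111.
step 3: .......1.....  (repeats step 1; period 2)
step 8: .11111...111.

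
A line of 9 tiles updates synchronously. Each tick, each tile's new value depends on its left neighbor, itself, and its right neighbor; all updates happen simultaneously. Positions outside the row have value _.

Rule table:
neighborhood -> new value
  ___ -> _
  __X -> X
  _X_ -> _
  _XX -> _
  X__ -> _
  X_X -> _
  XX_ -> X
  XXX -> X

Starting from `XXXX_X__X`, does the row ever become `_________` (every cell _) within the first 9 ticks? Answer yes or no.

yes

tick 1: _XXX___X_
tick 2: X_XX__X__
tick 3: ___X_X___
tick 4: __X______
tick 5: _X_______
tick 6: X________
tick 7: _________
all cells are _ at tick 7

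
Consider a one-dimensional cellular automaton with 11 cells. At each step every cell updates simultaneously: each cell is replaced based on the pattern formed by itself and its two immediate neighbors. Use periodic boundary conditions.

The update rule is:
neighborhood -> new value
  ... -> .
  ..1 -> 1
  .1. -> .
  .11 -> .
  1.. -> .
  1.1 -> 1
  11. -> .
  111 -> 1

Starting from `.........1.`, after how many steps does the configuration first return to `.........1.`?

step 1: ........1..
step 2: .......1...
step 3: ......1....
step 4: .....1.....
step 5: ....1......
step 6: ...1.......
step 7: ..1........
step 8: .1.........
step 9: 1..........
step 10: ..........1
step 11: .........1.

11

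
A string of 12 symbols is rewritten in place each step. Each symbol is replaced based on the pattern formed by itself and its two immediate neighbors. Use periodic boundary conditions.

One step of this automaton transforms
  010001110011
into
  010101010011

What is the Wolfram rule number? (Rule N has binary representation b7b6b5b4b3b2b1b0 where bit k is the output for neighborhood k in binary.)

77

position 6: 111 → 0  (bit 7 = 0)
position 7: 110 → 1  (bit 6 = 1)
position 0: 101 → 0  (bit 5 = 0)
position 2: 100 → 0  (bit 4 = 0)
position 5: 011 → 1  (bit 3 = 1)
position 1: 010 → 1  (bit 2 = 1)
position 4: 001 → 0  (bit 1 = 0)
position 3: 000 → 1  (bit 0 = 1)
bits b7..b0 = 01001101 = 77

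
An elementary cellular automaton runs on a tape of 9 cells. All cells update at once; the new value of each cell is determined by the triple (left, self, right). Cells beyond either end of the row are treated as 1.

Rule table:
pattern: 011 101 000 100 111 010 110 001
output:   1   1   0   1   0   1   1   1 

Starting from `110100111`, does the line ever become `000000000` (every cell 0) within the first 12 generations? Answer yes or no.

011111100
110000111
011001100
111111111
000000000
all cells are 0 at generation 5

yes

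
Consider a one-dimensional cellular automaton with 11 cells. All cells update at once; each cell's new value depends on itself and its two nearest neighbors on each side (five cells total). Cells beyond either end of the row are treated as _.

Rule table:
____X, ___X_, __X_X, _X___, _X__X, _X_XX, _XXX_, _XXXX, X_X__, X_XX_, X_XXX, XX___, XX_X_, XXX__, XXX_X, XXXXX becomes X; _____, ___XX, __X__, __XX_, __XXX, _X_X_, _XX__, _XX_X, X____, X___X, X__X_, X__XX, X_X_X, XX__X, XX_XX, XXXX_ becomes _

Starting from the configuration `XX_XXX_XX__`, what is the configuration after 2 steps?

___XXX_X_X_
_X__XXX__XX

_X__XXX__XX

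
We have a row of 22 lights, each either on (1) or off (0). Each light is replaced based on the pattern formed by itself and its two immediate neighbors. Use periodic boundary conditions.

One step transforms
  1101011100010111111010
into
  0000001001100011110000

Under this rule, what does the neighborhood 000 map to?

At position 9 the neighborhood is 000; the next row has 1 there.

1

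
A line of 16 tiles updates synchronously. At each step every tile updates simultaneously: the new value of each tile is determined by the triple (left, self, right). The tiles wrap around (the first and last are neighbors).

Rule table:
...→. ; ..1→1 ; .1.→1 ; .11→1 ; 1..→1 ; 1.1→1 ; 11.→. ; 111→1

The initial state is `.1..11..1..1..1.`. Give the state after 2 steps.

11111.1111111111
1111.11111111111

1111.11111111111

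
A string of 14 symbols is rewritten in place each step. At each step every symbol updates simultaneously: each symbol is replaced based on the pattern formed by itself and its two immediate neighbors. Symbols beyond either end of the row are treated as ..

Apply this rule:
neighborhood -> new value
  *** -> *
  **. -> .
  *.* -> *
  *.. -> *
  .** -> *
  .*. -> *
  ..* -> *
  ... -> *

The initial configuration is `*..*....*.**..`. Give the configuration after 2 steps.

**********.**.

step 1: ***********.**
step 2: **********.**.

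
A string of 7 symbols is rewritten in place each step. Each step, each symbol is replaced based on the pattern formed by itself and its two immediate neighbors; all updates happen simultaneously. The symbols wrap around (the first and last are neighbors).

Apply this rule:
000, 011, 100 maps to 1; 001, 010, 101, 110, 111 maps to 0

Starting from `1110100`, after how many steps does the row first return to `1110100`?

step 1: 1000010
step 2: 0111000
step 3: 0100111
step 4: 0010100
step 5: 1000011
step 6: 0111010
step 7: 0100001
step 8: 0011100
step 9: 1010011
step 10: 0001010
step 11: 1100001
step 12: 0011101
step 13: 1010000
step 14: 0001110
step 15: 1101001
step 16: 0000101
step 17: 1110000
step 18: 1001110
step 19: 0101000
step 20: 0000111
step 21: 1110100

21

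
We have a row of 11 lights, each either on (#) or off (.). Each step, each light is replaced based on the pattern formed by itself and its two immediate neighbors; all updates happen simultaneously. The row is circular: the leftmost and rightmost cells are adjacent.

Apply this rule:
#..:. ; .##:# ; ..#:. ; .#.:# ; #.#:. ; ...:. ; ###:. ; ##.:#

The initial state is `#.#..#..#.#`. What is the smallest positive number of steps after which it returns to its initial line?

1

step 1: #.#..#..#.#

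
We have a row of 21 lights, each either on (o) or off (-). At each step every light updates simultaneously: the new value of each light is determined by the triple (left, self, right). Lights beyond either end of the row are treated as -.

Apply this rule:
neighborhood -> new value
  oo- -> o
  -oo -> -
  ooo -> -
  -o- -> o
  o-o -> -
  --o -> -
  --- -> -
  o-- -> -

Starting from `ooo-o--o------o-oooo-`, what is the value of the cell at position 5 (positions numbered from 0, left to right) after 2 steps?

-

--o-o--o------o----o-
--o-o--o------o----o-
position 5 holds -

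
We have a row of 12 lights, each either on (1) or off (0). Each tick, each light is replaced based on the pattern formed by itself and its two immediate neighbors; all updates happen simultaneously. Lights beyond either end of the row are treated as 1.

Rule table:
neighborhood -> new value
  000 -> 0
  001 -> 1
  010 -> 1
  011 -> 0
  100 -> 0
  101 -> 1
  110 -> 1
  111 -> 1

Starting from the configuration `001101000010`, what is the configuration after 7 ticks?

111111111101

tick 1: 010111000111
tick 2: 111011001011
tick 3: 111101011101
tick 4: 111111101110
tick 5: 111111110111
tick 6: 111111111011
tick 7: 111111111101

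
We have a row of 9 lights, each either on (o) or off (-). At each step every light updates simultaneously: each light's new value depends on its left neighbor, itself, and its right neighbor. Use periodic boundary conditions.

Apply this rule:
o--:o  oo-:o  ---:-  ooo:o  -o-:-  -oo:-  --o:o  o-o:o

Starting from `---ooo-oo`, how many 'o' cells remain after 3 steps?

6

step 1: o-o-ooo-o
step 2: oo-o-ooo-
step 3: -oo-o-ooo
count of o: 6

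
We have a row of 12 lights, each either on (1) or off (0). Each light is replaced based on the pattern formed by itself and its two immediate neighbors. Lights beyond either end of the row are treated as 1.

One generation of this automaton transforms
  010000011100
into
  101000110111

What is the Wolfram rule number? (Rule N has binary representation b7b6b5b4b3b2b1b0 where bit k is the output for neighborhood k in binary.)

122

position 8: 111 → 0  (bit 7 = 0)
position 9: 110 → 1  (bit 6 = 1)
position 0: 101 → 1  (bit 5 = 1)
position 2: 100 → 1  (bit 4 = 1)
position 7: 011 → 1  (bit 3 = 1)
position 1: 010 → 0  (bit 2 = 0)
position 6: 001 → 1  (bit 1 = 1)
position 3: 000 → 0  (bit 0 = 0)
bits b7..b0 = 01111010 = 122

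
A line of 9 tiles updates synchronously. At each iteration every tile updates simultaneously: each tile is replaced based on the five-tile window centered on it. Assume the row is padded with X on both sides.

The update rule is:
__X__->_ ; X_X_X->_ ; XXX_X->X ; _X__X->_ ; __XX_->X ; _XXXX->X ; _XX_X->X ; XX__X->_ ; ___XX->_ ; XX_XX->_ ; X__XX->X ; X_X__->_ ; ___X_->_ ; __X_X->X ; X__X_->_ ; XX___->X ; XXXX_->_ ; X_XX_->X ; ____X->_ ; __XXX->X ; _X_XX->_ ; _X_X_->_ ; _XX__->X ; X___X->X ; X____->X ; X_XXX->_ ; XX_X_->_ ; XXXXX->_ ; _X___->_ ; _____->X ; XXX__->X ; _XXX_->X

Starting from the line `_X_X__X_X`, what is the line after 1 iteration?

______X__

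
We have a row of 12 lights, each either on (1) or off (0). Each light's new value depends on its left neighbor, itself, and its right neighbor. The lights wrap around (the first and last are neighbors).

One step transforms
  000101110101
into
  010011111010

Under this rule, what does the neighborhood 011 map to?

1

At position 5 the neighborhood is 011; the next row has 1 there.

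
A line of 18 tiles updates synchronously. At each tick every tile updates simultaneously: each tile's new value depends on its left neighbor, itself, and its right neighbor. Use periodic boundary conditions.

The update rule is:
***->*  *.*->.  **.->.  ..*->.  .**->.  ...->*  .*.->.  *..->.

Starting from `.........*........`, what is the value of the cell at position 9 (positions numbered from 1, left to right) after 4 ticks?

tick 1: ********...*******
tick 2: *******..*..******
tick 3: ******.......*****
tick 4: *****..*****..****
position 9 holds *

*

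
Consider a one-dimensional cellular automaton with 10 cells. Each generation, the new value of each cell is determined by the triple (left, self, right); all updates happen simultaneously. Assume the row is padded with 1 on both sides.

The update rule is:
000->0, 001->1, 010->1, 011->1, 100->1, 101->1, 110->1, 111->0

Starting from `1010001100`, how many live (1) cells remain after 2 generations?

generation 1: 1111011111
generation 2: 0001110000
count of 1: 3

3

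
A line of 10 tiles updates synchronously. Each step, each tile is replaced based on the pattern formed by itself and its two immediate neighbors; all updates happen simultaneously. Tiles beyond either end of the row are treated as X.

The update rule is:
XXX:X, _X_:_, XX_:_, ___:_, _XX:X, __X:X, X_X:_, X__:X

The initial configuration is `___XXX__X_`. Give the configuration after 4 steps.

X_XXX_XX__
__XX__X_XX
XXX_XX__XX
XX__X_XXXX

XX__X_XXXX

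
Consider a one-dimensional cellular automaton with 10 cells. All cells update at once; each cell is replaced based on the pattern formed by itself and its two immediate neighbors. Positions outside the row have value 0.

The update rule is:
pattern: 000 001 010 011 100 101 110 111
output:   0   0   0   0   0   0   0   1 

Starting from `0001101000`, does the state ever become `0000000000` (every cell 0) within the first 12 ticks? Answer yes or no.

tick 1: 0000000000
all cells are 0 at tick 1

yes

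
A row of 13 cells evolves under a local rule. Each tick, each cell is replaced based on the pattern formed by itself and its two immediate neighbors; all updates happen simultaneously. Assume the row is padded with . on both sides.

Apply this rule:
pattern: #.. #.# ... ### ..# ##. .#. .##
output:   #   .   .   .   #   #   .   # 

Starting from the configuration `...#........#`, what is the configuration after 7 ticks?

....###.#.#..

..#.#......#.
.#...#....#.#
#.#.#.#..#...
.......##.#..
......###..#.
.....##.###.#
....###.#.#..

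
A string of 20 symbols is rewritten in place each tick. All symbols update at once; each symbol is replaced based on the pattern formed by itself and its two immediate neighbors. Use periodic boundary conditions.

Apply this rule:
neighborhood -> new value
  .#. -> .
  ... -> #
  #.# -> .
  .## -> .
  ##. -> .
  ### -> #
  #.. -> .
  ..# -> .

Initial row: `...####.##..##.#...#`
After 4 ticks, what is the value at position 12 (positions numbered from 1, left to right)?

#

tick 1: .#..##...........#..
tick 2: .......#########...#
tick 3: .#####..#######..#..
tick 4: ..###....#####.....#
position 12 holds #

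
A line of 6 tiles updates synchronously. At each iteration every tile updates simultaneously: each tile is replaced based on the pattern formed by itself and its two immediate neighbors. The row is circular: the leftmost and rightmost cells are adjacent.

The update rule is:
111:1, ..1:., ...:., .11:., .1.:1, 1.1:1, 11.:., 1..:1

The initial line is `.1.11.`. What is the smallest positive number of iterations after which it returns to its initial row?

.11..1
1..1.1
.1.11.

3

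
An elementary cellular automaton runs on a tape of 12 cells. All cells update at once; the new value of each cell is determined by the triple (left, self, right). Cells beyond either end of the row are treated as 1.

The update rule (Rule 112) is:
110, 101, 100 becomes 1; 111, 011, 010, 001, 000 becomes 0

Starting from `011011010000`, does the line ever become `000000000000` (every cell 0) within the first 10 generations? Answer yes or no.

no

101101101000
110110110100
011011011010
101101101101
110110110110
011011011011
101101101100
110110110110  (repeats generation 5; period 3)
generation 10: 101101101100
generation 10 is 101101101100, still not uniform 0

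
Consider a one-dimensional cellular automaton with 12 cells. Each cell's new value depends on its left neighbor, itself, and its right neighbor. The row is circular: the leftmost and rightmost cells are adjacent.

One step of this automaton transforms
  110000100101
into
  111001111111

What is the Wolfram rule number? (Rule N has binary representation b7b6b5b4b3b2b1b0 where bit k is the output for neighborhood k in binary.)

254

position 0: 111 → 1  (bit 7 = 1)
position 1: 110 → 1  (bit 6 = 1)
position 10: 101 → 1  (bit 5 = 1)
position 2: 100 → 1  (bit 4 = 1)
position 11: 011 → 1  (bit 3 = 1)
position 6: 010 → 1  (bit 2 = 1)
position 5: 001 → 1  (bit 1 = 1)
position 3: 000 → 0  (bit 0 = 0)
bits b7..b0 = 11111110 = 254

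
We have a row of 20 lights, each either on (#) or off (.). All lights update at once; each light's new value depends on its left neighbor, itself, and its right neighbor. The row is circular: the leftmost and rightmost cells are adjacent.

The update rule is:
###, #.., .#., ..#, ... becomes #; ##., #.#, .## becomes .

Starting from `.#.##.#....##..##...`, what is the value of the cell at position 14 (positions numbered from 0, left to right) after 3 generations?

##....#####..##..###
#.####.###.##..##.##
...##...#....##....#
position 14 holds #

#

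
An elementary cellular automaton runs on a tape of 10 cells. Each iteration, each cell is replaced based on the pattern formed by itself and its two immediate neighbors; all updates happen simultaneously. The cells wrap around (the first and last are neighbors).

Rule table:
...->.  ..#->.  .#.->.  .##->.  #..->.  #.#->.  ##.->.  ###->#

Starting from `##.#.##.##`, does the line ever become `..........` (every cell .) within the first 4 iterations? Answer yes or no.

yes

#........#
..........
all cells are . at iteration 2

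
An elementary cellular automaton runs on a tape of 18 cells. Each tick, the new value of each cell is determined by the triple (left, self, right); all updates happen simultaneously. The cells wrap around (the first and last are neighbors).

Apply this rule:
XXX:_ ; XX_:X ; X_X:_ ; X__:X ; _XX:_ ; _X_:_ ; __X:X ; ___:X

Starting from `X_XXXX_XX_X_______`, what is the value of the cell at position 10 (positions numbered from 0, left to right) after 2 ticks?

X

_____X__X__XXXXXXX
XXXXX_XX_XX______X
position 10 holds X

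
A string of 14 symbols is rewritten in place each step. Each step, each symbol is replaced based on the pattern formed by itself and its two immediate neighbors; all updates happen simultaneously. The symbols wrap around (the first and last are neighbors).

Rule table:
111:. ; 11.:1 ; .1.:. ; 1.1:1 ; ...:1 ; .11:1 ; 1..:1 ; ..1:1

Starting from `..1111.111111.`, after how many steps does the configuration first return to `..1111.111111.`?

111..111....11
..1111.111111.

2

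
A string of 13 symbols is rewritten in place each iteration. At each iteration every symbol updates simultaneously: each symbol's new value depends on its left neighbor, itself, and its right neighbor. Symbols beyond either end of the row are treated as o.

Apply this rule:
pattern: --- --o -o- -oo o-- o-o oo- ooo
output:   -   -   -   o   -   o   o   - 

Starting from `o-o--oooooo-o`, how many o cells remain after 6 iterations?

oo---o----ooo
-o--------o--
o------------
o------------  (fixed point — unchanged through iteration 6)
count of o: 1

1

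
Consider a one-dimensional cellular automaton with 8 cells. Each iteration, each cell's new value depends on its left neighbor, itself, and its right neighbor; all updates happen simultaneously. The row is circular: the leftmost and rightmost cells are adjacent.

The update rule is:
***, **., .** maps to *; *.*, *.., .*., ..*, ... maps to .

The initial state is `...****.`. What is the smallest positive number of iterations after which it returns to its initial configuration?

...****.

1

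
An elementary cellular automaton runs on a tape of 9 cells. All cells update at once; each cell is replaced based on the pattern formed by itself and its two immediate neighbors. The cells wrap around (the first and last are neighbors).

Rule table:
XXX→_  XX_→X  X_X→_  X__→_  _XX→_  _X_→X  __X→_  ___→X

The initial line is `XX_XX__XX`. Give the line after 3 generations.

_X__X___X

_X__X____
_X__X_XXX
_X__X___X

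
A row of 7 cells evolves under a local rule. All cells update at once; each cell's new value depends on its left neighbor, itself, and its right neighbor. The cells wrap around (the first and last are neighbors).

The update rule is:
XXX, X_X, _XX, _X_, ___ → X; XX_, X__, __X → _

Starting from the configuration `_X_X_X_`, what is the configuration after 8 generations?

generation 1: _XXXXX_
generation 2: _XXXX__
generation 3: _XXX__X
generation 4: XXX___X
generation 5: XX__X_X
generation 6: X___XXX
generation 7: __X_XXX
generation 8: __XXXX_

__XXXX_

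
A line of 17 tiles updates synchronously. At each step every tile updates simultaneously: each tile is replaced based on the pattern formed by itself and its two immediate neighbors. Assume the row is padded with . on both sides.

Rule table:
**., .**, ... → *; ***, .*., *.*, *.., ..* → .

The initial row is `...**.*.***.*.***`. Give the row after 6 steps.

**.**.***********

**.**...*.*...*.*
**.**.*.....*....
**.**...***...***
**.**.*.*.*.*.*.*
**.**............
**.**.***********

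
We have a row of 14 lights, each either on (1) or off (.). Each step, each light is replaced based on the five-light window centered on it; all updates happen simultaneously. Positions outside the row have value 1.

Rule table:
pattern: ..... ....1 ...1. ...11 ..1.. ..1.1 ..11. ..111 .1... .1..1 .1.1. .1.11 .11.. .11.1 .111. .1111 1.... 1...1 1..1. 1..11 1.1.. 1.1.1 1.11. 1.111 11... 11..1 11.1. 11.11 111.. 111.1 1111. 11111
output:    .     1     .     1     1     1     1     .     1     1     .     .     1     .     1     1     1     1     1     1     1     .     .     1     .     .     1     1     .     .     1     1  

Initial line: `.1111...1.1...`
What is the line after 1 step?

1111..1.1.1111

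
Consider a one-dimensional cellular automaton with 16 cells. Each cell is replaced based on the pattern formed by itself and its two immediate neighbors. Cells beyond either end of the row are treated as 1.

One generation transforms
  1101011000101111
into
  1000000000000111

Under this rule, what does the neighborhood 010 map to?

At position 3 the neighborhood is 010; the next row has 0 there.

0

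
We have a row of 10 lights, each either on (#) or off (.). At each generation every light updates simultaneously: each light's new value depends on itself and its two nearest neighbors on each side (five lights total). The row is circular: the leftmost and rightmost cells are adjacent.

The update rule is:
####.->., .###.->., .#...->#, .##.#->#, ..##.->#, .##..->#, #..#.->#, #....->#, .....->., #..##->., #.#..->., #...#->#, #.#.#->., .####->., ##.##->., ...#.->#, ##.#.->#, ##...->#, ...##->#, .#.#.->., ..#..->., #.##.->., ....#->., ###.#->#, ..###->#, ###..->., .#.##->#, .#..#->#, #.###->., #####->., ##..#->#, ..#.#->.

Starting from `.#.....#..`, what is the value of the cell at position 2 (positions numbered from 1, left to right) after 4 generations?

#.##..#.##
#..###.#..
.#.#.##.##
#...#.#..#
position 2 holds .

.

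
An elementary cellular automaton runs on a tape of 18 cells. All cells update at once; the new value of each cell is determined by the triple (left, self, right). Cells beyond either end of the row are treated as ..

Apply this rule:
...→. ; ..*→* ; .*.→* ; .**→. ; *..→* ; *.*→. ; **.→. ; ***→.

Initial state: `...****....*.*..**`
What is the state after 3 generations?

..*....*..**.***..
.***..****......*.
*...**....*....***

*...**....*....***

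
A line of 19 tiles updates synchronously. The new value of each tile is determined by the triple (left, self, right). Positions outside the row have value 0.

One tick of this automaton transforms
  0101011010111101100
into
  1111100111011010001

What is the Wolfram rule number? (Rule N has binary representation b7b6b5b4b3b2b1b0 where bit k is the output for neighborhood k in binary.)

position 11: 111 → 1  (bit 7 = 1)
position 6: 110 → 0  (bit 6 = 0)
position 2: 101 → 1  (bit 5 = 1)
position 17: 100 → 0  (bit 4 = 0)
position 5: 011 → 0  (bit 3 = 0)
position 1: 010 → 1  (bit 2 = 1)
position 0: 001 → 1  (bit 1 = 1)
position 18: 000 → 1  (bit 0 = 1)
bits b7..b0 = 10100111 = 167

167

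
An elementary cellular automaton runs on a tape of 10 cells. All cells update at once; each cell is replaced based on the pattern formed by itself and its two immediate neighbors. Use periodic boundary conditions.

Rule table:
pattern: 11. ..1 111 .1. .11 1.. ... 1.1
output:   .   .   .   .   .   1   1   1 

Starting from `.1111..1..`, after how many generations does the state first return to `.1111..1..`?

20

.....1..11
1111..1...
....1..11.
111..1...1
...1..11..
11..1...11
..1..11...
1..1...111
.1..11....
..1...1111
1..11.....
.1...1111.
..11.....1
1...1111..
.11.....1.
...1111..1
11.....1..
..1111..1.
1.....1..1
.1111..1..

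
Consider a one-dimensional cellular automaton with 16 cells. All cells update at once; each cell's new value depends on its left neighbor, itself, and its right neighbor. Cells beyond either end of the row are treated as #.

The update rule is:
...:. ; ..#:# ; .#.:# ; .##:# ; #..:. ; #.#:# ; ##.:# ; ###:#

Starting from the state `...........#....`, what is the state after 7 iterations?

..........##...#
.........###..##
........####.###
.......#########
......##########
.....###########
....############

....############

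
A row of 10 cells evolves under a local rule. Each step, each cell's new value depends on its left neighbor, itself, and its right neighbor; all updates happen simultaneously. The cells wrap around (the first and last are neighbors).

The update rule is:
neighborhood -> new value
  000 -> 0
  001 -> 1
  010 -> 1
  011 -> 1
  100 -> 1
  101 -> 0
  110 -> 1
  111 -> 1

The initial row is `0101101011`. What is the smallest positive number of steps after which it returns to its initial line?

1

0101101011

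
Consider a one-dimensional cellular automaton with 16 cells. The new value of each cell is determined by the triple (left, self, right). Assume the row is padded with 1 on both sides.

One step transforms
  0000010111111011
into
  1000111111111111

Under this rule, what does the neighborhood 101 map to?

1

At position 6 the neighborhood is 101; the next row has 1 there.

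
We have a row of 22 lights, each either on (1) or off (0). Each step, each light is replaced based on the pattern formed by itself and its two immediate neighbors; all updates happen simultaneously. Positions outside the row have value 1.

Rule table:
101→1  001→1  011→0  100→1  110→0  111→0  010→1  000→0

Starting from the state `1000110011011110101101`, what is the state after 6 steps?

step 1: 0101001100100001110010
step 2: 1111110011110010001111
step 3: 0000001100001111010000
step 4: 1000010010010000111001
step 5: 0100111111111001000110
step 6: 1111000000000111101001

1111000000000111101001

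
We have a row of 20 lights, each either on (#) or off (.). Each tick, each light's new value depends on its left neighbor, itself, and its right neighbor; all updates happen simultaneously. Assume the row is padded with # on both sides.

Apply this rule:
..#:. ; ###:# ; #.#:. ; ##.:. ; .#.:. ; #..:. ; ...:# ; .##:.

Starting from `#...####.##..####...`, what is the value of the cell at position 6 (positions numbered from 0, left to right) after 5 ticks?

..#..##.......##..#.
........#####.......
.######..###..#####.
..####....#....###..
...##..##...##..#...
position 6 holds .

.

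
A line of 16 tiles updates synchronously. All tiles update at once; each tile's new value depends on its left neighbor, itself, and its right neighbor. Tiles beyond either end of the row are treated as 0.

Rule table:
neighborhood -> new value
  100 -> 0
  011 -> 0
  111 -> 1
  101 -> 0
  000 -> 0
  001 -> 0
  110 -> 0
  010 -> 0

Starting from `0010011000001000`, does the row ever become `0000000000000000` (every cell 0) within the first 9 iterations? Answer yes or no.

iteration 1: 0000000000000000
all cells are 0 at iteration 1

yes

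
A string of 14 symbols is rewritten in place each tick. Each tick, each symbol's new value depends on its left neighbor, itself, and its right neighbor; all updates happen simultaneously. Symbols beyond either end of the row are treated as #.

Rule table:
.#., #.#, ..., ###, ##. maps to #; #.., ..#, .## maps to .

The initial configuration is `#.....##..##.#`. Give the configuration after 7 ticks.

#######.#..#..

tick 1: #.###..#...##.
tick 2: ##.##..#.#..##
tick 3: ###.#..###...#
tick 4: #####...##.#..
tick 5: #####.#..###..
tick 6: #######...##..
tick 7: #######.#..#..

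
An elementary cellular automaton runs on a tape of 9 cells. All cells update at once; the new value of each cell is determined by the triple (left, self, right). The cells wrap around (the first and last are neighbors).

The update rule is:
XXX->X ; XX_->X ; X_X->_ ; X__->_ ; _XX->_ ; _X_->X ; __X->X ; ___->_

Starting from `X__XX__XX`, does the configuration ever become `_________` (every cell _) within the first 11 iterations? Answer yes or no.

no

X_X_X_X_X
X_X_X_X__
X_X_X_X_X  (repeats iteration 1; period 2)
iteration 11: X_X_X_X_X
iteration 11 is X_X_X_X_X, still not uniform _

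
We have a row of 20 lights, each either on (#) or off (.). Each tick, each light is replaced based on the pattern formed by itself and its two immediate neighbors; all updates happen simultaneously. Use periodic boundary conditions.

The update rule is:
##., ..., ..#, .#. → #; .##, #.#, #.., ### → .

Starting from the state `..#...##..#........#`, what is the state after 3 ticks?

tick 1: .##.##.#.##.########
tick 2: ..#..#.#..#........#
tick 3: .##.##.#.##.########

.##.##.#.##.########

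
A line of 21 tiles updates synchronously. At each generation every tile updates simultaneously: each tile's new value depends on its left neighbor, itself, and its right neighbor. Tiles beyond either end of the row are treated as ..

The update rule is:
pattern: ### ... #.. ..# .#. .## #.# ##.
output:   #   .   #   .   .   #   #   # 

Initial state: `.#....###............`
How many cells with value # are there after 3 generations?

..#...####...........
...#..#####..........
....#.######.........
count of #: 7

7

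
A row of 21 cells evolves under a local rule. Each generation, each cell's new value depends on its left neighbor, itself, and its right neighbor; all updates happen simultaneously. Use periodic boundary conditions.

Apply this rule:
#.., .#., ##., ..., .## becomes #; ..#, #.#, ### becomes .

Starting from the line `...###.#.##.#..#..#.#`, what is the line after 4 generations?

##.#.#.#.##.##.##.#.#
.#.#.#.#.##.##.##.#.#
.#.#.#.#.##.##.##.#.#  (fixed point — unchanged through generation 4)

.#.#.#.#.##.##.##.#.#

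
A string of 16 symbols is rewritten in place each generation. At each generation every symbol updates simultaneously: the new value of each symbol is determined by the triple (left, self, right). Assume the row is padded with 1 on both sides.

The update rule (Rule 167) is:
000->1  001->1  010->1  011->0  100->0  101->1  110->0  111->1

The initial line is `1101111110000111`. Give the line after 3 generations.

1010100011111110

generation 1: 1010111100111011
generation 2: 0111011001010101
generation 3: 1010100011111110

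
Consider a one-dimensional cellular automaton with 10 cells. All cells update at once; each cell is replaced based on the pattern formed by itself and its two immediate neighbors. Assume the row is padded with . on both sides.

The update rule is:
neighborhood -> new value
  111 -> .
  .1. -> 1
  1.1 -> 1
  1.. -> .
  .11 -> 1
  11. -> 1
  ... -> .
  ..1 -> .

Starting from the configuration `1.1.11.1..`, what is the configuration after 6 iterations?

1......1..

11111111..
1......1..
1......1..  (fixed point — unchanged through iteration 6)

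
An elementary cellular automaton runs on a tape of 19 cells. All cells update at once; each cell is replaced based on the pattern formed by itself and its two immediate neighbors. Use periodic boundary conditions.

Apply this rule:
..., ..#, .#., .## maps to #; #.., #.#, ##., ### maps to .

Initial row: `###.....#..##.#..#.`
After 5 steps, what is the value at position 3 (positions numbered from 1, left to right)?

#...#####.##..#.##.
#.###.....#..##.#..
#.#...#####.##..#.#
..#.###.....#..##.#
.##.#...#####.##..#
position 3 holds #

#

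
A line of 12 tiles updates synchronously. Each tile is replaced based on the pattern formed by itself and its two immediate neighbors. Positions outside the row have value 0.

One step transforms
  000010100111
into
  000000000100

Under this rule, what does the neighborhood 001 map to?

At position 3 the neighborhood is 001; the next row has 0 there.

0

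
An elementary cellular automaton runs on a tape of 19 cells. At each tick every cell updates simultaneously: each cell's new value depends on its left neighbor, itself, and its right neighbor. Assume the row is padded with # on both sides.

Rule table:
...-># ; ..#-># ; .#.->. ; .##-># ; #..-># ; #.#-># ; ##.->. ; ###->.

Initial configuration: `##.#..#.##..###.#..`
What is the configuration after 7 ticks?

tick 1: ..#.##.##.###..#.##
tick 2: ##.##.##.##..##.##.
tick 3: ..##.##.##.###.##.#
tick 4: ###.##.##.##..##.##
tick 5: ...##.##.##.###.##.
tick 6: ####.##.##.##..##.#
tick 7: ....##.##.##.###.##

....##.##.##.###.##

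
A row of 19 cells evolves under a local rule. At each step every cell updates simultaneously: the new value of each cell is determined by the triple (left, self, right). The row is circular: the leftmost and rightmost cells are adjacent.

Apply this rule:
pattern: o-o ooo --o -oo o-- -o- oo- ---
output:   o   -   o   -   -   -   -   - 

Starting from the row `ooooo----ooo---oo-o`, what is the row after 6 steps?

--------o-----o--o-
-------o-----o--o--
------o-----o--o---
-----o-----o--o----
----o-----o--o-----
---o-----o--o------

---o-----o--o------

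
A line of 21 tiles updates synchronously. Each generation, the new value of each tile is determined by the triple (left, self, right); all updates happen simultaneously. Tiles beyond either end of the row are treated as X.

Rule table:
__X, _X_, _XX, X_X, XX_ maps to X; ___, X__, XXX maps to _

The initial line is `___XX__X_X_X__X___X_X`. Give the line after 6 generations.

__XXXXXXXXXX__XXX__XX

generation 1: __XXX_XXXXXX_XX__XXXX
generation 2: _XX_XXX____XXXX_XX___
generation 3: XXXXX_X___XX__XXXX__X
generation 4: ____XXX__XXX_XX__X_XX
generation 5: ___XX_X_XX_XXXX_XXXX_
generation 6: __XXXXXXXXXX__XXX__XX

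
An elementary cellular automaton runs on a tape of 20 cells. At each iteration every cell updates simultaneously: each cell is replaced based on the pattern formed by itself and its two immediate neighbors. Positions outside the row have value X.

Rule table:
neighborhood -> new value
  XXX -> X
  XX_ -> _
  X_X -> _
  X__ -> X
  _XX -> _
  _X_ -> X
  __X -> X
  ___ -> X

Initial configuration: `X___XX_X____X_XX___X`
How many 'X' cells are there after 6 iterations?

_XXX___XXXXXX___XXX_
__X_XXX_XXXX_XXX_X__
XXX__X___XX___X__XXX
XX_XXXXXX__XXXXXX_XX
X___XXXX_XX_XXXX___X
_XXX_XX______XX_XXX_
count of X: 10

10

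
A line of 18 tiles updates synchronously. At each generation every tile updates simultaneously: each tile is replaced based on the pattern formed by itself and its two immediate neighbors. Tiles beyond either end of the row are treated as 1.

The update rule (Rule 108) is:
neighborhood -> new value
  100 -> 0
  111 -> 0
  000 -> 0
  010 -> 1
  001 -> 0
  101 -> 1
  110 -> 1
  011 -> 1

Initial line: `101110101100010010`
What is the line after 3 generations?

111011111100010011
001110000100010010
001010000100010011

001010000100010011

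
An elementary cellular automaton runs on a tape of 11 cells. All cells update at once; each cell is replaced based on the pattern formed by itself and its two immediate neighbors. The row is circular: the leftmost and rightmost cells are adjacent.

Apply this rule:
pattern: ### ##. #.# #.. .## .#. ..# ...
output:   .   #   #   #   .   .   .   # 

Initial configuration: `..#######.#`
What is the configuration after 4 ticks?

#####..##..

tick 1: #.......##.
tick 2: .######..##
tick 3: #.....##..#
tick 4: #####..##..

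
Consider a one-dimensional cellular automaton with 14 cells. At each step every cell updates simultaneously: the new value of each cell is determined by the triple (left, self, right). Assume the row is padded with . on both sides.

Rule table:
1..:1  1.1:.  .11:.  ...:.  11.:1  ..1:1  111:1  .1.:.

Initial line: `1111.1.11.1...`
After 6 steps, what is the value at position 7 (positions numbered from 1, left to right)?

1

.111....1..1..
1.111..1.11.1.
...1111...1..1
..1.1111.1.11.
.1...111....11
1.1.1.111..1.1
position 7 holds 1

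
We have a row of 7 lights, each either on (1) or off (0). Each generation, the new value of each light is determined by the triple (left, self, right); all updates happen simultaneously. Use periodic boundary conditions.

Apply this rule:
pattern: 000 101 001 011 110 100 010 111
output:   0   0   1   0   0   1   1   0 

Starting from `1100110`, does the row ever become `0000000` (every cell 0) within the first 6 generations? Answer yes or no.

generation 1: 0011000
generation 2: 0100100
generation 3: 1111110
generation 4: 0000000
all cells are 0 at generation 4

yes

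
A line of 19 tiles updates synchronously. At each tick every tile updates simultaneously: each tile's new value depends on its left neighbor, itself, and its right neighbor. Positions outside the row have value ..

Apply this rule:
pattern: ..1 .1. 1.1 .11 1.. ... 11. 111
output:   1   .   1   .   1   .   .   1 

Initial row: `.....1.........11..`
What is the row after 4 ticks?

.1.1.1.1.1.1.1.11.1

tick 1: ....1.1.......1..1.
tick 2: ...1.1.1.....1.11.1
tick 3: ..1.1.1.1...1.1..1.
tick 4: .1.1.1.1.1.1.1.11.1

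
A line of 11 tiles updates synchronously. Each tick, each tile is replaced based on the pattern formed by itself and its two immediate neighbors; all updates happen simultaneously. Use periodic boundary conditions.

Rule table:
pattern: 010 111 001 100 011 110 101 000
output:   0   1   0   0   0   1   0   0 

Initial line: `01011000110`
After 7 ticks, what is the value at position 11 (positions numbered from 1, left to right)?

0

00001000010
00000000000
00000000000  (fixed point — unchanged through tick 7)
position 11 holds 0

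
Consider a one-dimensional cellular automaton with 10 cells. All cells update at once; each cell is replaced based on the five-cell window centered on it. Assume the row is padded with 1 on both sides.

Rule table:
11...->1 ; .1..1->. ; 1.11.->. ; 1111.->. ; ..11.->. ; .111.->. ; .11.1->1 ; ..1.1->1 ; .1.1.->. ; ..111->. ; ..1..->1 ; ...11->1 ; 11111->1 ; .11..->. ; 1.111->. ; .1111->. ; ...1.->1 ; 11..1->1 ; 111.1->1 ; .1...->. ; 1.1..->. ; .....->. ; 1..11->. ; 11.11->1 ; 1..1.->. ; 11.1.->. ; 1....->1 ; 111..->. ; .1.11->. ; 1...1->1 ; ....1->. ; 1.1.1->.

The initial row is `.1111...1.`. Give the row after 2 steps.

1....1111.
.11.1...11

.11.1...11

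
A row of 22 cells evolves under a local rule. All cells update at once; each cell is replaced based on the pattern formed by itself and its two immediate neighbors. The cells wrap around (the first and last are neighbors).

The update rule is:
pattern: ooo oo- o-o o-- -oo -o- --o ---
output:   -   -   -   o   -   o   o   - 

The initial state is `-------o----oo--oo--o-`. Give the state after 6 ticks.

------ooo--o--oo--oooo
o----o---ooooo--oo----
oo--ooo-o-----oo--o--o
--oo----oo---o--ooooo-
-o--o--o--o-oooo-----o
-oooooooooo-----o---oo

-oooooooooo-----o---oo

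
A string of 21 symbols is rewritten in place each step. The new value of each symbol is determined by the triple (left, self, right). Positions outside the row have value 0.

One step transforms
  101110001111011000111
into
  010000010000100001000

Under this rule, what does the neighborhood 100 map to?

0

At position 5 the neighborhood is 100; the next row has 0 there.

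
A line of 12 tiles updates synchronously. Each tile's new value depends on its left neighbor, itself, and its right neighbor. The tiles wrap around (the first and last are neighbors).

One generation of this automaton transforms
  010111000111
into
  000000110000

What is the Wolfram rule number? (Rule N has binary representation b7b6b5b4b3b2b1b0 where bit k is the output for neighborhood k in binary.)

position 4: 111 → 0  (bit 7 = 0)
position 5: 110 → 0  (bit 6 = 0)
position 0: 101 → 0  (bit 5 = 0)
position 6: 100 → 1  (bit 4 = 1)
position 3: 011 → 0  (bit 3 = 0)
position 1: 010 → 0  (bit 2 = 0)
position 8: 001 → 0  (bit 1 = 0)
position 7: 000 → 1  (bit 0 = 1)
bits b7..b0 = 00010001 = 17

17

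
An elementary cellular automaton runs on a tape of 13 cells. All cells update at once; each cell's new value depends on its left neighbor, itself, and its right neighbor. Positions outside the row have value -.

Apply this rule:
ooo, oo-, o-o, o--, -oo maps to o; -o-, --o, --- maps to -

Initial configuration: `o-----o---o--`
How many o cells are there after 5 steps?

2

-o-----o---o-
--o-----o---o
---o-----o---
----o-----o--
-----o-----o-
count of o: 2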